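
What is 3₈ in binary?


Each octal digit → 3 binary bits:
  3 = 011
Concatenate: 011
= 011


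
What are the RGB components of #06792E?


Hex: #06792E
R = 06₁₆ = 6
G = 79₁₆ = 121
B = 2E₁₆ = 46
= RGB(6, 121, 46)


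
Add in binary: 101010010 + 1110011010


Align and add column by column (LSB to MSB, carry propagating):
  00101010010
+ 01110011010
  -----------
  col 0: 0 + 0 + 0 (carry in) = 0 → bit 0, carry out 0
  col 1: 1 + 1 + 0 (carry in) = 2 → bit 0, carry out 1
  col 2: 0 + 0 + 1 (carry in) = 1 → bit 1, carry out 0
  col 3: 0 + 1 + 0 (carry in) = 1 → bit 1, carry out 0
  col 4: 1 + 1 + 0 (carry in) = 2 → bit 0, carry out 1
  col 5: 0 + 0 + 1 (carry in) = 1 → bit 1, carry out 0
  col 6: 1 + 0 + 0 (carry in) = 1 → bit 1, carry out 0
  col 7: 0 + 1 + 0 (carry in) = 1 → bit 1, carry out 0
  col 8: 1 + 1 + 0 (carry in) = 2 → bit 0, carry out 1
  col 9: 0 + 1 + 1 (carry in) = 2 → bit 0, carry out 1
  col 10: 0 + 0 + 1 (carry in) = 1 → bit 1, carry out 0
Reading bits MSB→LSB: 10011101100
Strip leading zeros: 10011101100
= 10011101100


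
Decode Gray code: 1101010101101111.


Gray code: 1101010101101111
MSB stays the same: 1
Each subsequent bit = prev_binary XOR current_gray:
  B[1] = 1 XOR 1 = 0
  B[2] = 0 XOR 0 = 0
  B[3] = 0 XOR 1 = 1
  B[4] = 1 XOR 0 = 1
  B[5] = 1 XOR 1 = 0
  B[6] = 0 XOR 0 = 0
  B[7] = 0 XOR 1 = 1
  B[8] = 1 XOR 0 = 1
  B[9] = 1 XOR 1 = 0
  B[10] = 0 XOR 1 = 1
  B[11] = 1 XOR 0 = 1
  B[12] = 1 XOR 1 = 0
  B[13] = 0 XOR 1 = 1
  B[14] = 1 XOR 1 = 0
  B[15] = 0 XOR 1 = 1
= 1001100110110101 (39349 decimal)


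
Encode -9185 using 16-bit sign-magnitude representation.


Sign bit: 1 (negative)
Magnitude: 9185 = 010001111100001
= 1010001111100001


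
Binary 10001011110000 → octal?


Group into 3-bit groups: 010001011110000
  010 = 2
  001 = 1
  011 = 3
  110 = 6
  000 = 0
= 0o21360


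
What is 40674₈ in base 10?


Positional values:
Position 0: 4 × 8^0 = 4
Position 1: 7 × 8^1 = 56
Position 2: 6 × 8^2 = 384
Position 3: 0 × 8^3 = 0
Position 4: 4 × 8^4 = 16384
Sum = 4 + 56 + 384 + 0 + 16384
= 16828


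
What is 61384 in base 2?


Divide by 2 repeatedly:
61384 ÷ 2 = 30692 remainder 0
30692 ÷ 2 = 15346 remainder 0
15346 ÷ 2 = 7673 remainder 0
7673 ÷ 2 = 3836 remainder 1
3836 ÷ 2 = 1918 remainder 0
1918 ÷ 2 = 959 remainder 0
959 ÷ 2 = 479 remainder 1
479 ÷ 2 = 239 remainder 1
239 ÷ 2 = 119 remainder 1
119 ÷ 2 = 59 remainder 1
59 ÷ 2 = 29 remainder 1
29 ÷ 2 = 14 remainder 1
14 ÷ 2 = 7 remainder 0
7 ÷ 2 = 3 remainder 1
3 ÷ 2 = 1 remainder 1
1 ÷ 2 = 0 remainder 1
Reading remainders bottom-up:
= 1110111111001000


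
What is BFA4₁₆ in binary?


Each hex digit → 4 binary bits:
  B = 1011
  F = 1111
  A = 1010
  4 = 0100
Concatenate: 1011 1111 1010 0100
= 1011111110100100


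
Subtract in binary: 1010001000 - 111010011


Align and subtract column by column (LSB to MSB, borrowing when needed):
  1010001000
- 0111010011
  ----------
  col 0: (0 - 0 borrow-in) - 1 → borrow from next column: (0+2) - 1 = 1, borrow out 1
  col 1: (0 - 1 borrow-in) - 1 → borrow from next column: (-1+2) - 1 = 0, borrow out 1
  col 2: (0 - 1 borrow-in) - 0 → borrow from next column: (-1+2) - 0 = 1, borrow out 1
  col 3: (1 - 1 borrow-in) - 0 → 0 - 0 = 0, borrow out 0
  col 4: (0 - 0 borrow-in) - 1 → borrow from next column: (0+2) - 1 = 1, borrow out 1
  col 5: (0 - 1 borrow-in) - 0 → borrow from next column: (-1+2) - 0 = 1, borrow out 1
  col 6: (0 - 1 borrow-in) - 1 → borrow from next column: (-1+2) - 1 = 0, borrow out 1
  col 7: (1 - 1 borrow-in) - 1 → borrow from next column: (0+2) - 1 = 1, borrow out 1
  col 8: (0 - 1 borrow-in) - 1 → borrow from next column: (-1+2) - 1 = 0, borrow out 1
  col 9: (1 - 1 borrow-in) - 0 → 0 - 0 = 0, borrow out 0
Reading bits MSB→LSB: 0010110101
Strip leading zeros: 10110101
= 10110101


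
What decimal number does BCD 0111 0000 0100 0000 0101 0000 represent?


Each 4-bit group → digit:
  0111 → 7
  0000 → 0
  0100 → 4
  0000 → 0
  0101 → 5
  0000 → 0
= 704050


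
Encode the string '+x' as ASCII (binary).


String: '+x'  (2 characters)
Per-character ASCII lookup:
  '+': special character: '+' = 43 → 101011
  'x': lowercase starts at 97: 'x' = 97 + 23 = 120 → 1111000
= 101011 1111000


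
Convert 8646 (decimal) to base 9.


Divide by 9 repeatedly:
8646 ÷ 9 = 960 remainder 6
960 ÷ 9 = 106 remainder 6
106 ÷ 9 = 11 remainder 7
11 ÷ 9 = 1 remainder 2
1 ÷ 9 = 0 remainder 1
Reading remainders bottom-up:
= 12766


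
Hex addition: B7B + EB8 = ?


Align and add column by column (LSB to MSB, each column mod 16 with carry):
  0B7B
+ 0EB8
  ----
  col 0: B(11) + 8(8) + 0 (carry in) = 19 → 3(3), carry out 1
  col 1: 7(7) + B(11) + 1 (carry in) = 19 → 3(3), carry out 1
  col 2: B(11) + E(14) + 1 (carry in) = 26 → A(10), carry out 1
  col 3: 0(0) + 0(0) + 1 (carry in) = 1 → 1(1), carry out 0
Reading digits MSB→LSB: 1A33
Strip leading zeros: 1A33
= 0x1A33


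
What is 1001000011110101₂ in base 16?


Group into 4-bit nibbles: 1001000011110101
  1001 = 9
  0000 = 0
  1111 = F
  0101 = 5
= 0x90F5


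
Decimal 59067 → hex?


Divide by 16 repeatedly:
59067 ÷ 16 = 3691 remainder 11 (B)
3691 ÷ 16 = 230 remainder 11 (B)
230 ÷ 16 = 14 remainder 6 (6)
14 ÷ 16 = 0 remainder 14 (E)
Reading remainders bottom-up:
= 0xE6BB


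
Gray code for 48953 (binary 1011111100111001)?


Binary: 1011111100111001
Gray code: G = B XOR (B >> 1)
B >> 1 = 0101111110011100
1011111100111001 XOR 0101111110011100:
  1 XOR 0 = 1
  0 XOR 1 = 1
  1 XOR 0 = 1
  1 XOR 1 = 0
  1 XOR 1 = 0
  1 XOR 1 = 0
  1 XOR 1 = 0
  1 XOR 1 = 0
  0 XOR 1 = 1
  0 XOR 0 = 0
  1 XOR 0 = 1
  1 XOR 1 = 0
  1 XOR 1 = 0
  0 XOR 1 = 1
  0 XOR 0 = 0
  1 XOR 0 = 1
= 1110000010100101


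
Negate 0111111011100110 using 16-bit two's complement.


Original: 0111111011100110
Step 1 - Invert all bits: 1000000100011001
Step 2 - Add 1: 1000000100011001 + 1
= 1000000100011010 (represents -32486)


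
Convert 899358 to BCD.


Each digit → 4-bit binary:
  8 → 1000
  9 → 1001
  9 → 1001
  3 → 0011
  5 → 0101
  8 → 1000
= 1000 1001 1001 0011 0101 1000


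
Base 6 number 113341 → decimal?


Positional values (base 6):
  1 × 6^0 = 1 × 1 = 1
  4 × 6^1 = 4 × 6 = 24
  3 × 6^2 = 3 × 36 = 108
  3 × 6^3 = 3 × 216 = 648
  1 × 6^4 = 1 × 1296 = 1296
  1 × 6^5 = 1 × 7776 = 7776
Sum = 1 + 24 + 108 + 648 + 1296 + 7776
= 9853


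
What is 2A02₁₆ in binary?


Each hex digit → 4 binary bits:
  2 = 0010
  A = 1010
  0 = 0000
  2 = 0010
Concatenate: 0010 1010 0000 0010
= 0010101000000010


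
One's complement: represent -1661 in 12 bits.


Original: 011001111101
Invert all bits:
  bit 0: 0 → 1
  bit 1: 1 → 0
  bit 2: 1 → 0
  bit 3: 0 → 1
  bit 4: 0 → 1
  bit 5: 1 → 0
  bit 6: 1 → 0
  bit 7: 1 → 0
  bit 8: 1 → 0
  bit 9: 1 → 0
  bit 10: 0 → 1
  bit 11: 1 → 0
= 100110000010


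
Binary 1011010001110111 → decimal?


Positional values:
Bit 0: 1 × 2^0 = 1
Bit 1: 1 × 2^1 = 2
Bit 2: 1 × 2^2 = 4
Bit 4: 1 × 2^4 = 16
Bit 5: 1 × 2^5 = 32
Bit 6: 1 × 2^6 = 64
Bit 10: 1 × 2^10 = 1024
Bit 12: 1 × 2^12 = 4096
Bit 13: 1 × 2^13 = 8192
Bit 15: 1 × 2^15 = 32768
Sum = 1 + 2 + 4 + 16 + 32 + 64 + 1024 + 4096 + 8192 + 32768
= 46199


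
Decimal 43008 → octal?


Divide by 8 repeatedly:
43008 ÷ 8 = 5376 remainder 0
5376 ÷ 8 = 672 remainder 0
672 ÷ 8 = 84 remainder 0
84 ÷ 8 = 10 remainder 4
10 ÷ 8 = 1 remainder 2
1 ÷ 8 = 0 remainder 1
Reading remainders bottom-up:
= 0o124000


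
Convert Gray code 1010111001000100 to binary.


Gray code: 1010111001000100
MSB stays the same: 1
Each subsequent bit = prev_binary XOR current_gray:
  B[1] = 1 XOR 0 = 1
  B[2] = 1 XOR 1 = 0
  B[3] = 0 XOR 0 = 0
  B[4] = 0 XOR 1 = 1
  B[5] = 1 XOR 1 = 0
  B[6] = 0 XOR 1 = 1
  B[7] = 1 XOR 0 = 1
  B[8] = 1 XOR 0 = 1
  B[9] = 1 XOR 1 = 0
  B[10] = 0 XOR 0 = 0
  B[11] = 0 XOR 0 = 0
  B[12] = 0 XOR 0 = 0
  B[13] = 0 XOR 1 = 1
  B[14] = 1 XOR 0 = 1
  B[15] = 1 XOR 0 = 1
= 1100101110000111 (52103 decimal)


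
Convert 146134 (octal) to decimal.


Positional values:
Position 0: 4 × 8^0 = 4
Position 1: 3 × 8^1 = 24
Position 2: 1 × 8^2 = 64
Position 3: 6 × 8^3 = 3072
Position 4: 4 × 8^4 = 16384
Position 5: 1 × 8^5 = 32768
Sum = 4 + 24 + 64 + 3072 + 16384 + 32768
= 52316


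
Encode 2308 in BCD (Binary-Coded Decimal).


Each digit → 4-bit binary:
  2 → 0010
  3 → 0011
  0 → 0000
  8 → 1000
= 0010 0011 0000 1000


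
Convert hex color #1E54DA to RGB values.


Hex: #1E54DA
R = 1E₁₆ = 30
G = 54₁₆ = 84
B = DA₁₆ = 218
= RGB(30, 84, 218)


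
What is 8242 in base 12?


Divide by 12 repeatedly:
8242 ÷ 12 = 686 remainder 10
686 ÷ 12 = 57 remainder 2
57 ÷ 12 = 4 remainder 9
4 ÷ 12 = 0 remainder 4
Reading remainders bottom-up:
= 492A


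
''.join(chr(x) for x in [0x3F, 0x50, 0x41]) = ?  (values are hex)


Codes (hex): 0x3F 0x50 0x41
Per-code ASCII lookup:
  0x3F = 63  (special character) → '?'
  0x50 = 80  (range 65-90: uppercase, 80 - 65 = 15) → 'P'
  0x41 = 65  (range 65-90: uppercase, 65 - 65 = 0) → 'A'
= '?PA'


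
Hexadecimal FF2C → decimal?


Positional values:
Position 0: C × 16^0 = 12 × 1 = 12
Position 1: 2 × 16^1 = 2 × 16 = 32
Position 2: F × 16^2 = 15 × 256 = 3840
Position 3: F × 16^3 = 15 × 4096 = 61440
Sum = 12 + 32 + 3840 + 61440
= 65324


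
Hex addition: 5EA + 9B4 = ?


Align and add column by column (LSB to MSB, each column mod 16 with carry):
  05EA
+ 09B4
  ----
  col 0: A(10) + 4(4) + 0 (carry in) = 14 → E(14), carry out 0
  col 1: E(14) + B(11) + 0 (carry in) = 25 → 9(9), carry out 1
  col 2: 5(5) + 9(9) + 1 (carry in) = 15 → F(15), carry out 0
  col 3: 0(0) + 0(0) + 0 (carry in) = 0 → 0(0), carry out 0
Reading digits MSB→LSB: 0F9E
Strip leading zeros: F9E
= 0xF9E


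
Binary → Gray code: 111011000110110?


Binary: 111011000110110
Gray code: G = B XOR (B >> 1)
B >> 1 = 011101100011011
111011000110110 XOR 011101100011011:
  1 XOR 0 = 1
  1 XOR 1 = 0
  1 XOR 1 = 0
  0 XOR 1 = 1
  1 XOR 0 = 1
  1 XOR 1 = 0
  0 XOR 1 = 1
  0 XOR 0 = 0
  0 XOR 0 = 0
  1 XOR 0 = 1
  1 XOR 1 = 0
  0 XOR 1 = 1
  1 XOR 0 = 1
  1 XOR 1 = 0
  0 XOR 1 = 1
= 100110100101101


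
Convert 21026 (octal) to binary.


Each octal digit → 3 binary bits:
  2 = 010
  1 = 001
  0 = 000
  2 = 010
  6 = 110
Concatenate: 010 001 000 010 110
= 010001000010110


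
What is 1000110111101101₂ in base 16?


Group into 4-bit nibbles: 1000110111101101
  1000 = 8
  1101 = D
  1110 = E
  1101 = D
= 0x8DED


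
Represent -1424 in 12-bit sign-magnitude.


Sign bit: 1 (negative)
Magnitude: 1424 = 10110010000
= 110110010000


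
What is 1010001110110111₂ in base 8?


Group into 3-bit groups: 001010001110110111
  001 = 1
  010 = 2
  001 = 1
  110 = 6
  110 = 6
  111 = 7
= 0o121667


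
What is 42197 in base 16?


Divide by 16 repeatedly:
42197 ÷ 16 = 2637 remainder 5 (5)
2637 ÷ 16 = 164 remainder 13 (D)
164 ÷ 16 = 10 remainder 4 (4)
10 ÷ 16 = 0 remainder 10 (A)
Reading remainders bottom-up:
= 0xA4D5


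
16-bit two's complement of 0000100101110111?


Original: 0000100101110111
Step 1 - Invert all bits: 1111011010001000
Step 2 - Add 1: 1111011010001000 + 1
= 1111011010001001 (represents -2423)


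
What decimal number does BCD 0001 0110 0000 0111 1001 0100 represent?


Each 4-bit group → digit:
  0001 → 1
  0110 → 6
  0000 → 0
  0111 → 7
  1001 → 9
  0100 → 4
= 160794


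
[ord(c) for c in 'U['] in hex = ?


String: 'U['  (2 characters)
Per-character ASCII lookup:
  'U': uppercase starts at 65: 'U' = 65 + 20 = 85 → 0x55
  '[': special character: '[' = 91 → 0x5B
= 0x55 0x5B


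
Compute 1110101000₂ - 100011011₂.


Align and subtract column by column (LSB to MSB, borrowing when needed):
  1110101000
- 0100011011
  ----------
  col 0: (0 - 0 borrow-in) - 1 → borrow from next column: (0+2) - 1 = 1, borrow out 1
  col 1: (0 - 1 borrow-in) - 1 → borrow from next column: (-1+2) - 1 = 0, borrow out 1
  col 2: (0 - 1 borrow-in) - 0 → borrow from next column: (-1+2) - 0 = 1, borrow out 1
  col 3: (1 - 1 borrow-in) - 1 → borrow from next column: (0+2) - 1 = 1, borrow out 1
  col 4: (0 - 1 borrow-in) - 1 → borrow from next column: (-1+2) - 1 = 0, borrow out 1
  col 5: (1 - 1 borrow-in) - 0 → 0 - 0 = 0, borrow out 0
  col 6: (0 - 0 borrow-in) - 0 → 0 - 0 = 0, borrow out 0
  col 7: (1 - 0 borrow-in) - 0 → 1 - 0 = 1, borrow out 0
  col 8: (1 - 0 borrow-in) - 1 → 1 - 1 = 0, borrow out 0
  col 9: (1 - 0 borrow-in) - 0 → 1 - 0 = 1, borrow out 0
Reading bits MSB→LSB: 1010001101
Strip leading zeros: 1010001101
= 1010001101


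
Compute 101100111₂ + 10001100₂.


Align and add column by column (LSB to MSB, carry propagating):
  0101100111
+ 0010001100
  ----------
  col 0: 1 + 0 + 0 (carry in) = 1 → bit 1, carry out 0
  col 1: 1 + 0 + 0 (carry in) = 1 → bit 1, carry out 0
  col 2: 1 + 1 + 0 (carry in) = 2 → bit 0, carry out 1
  col 3: 0 + 1 + 1 (carry in) = 2 → bit 0, carry out 1
  col 4: 0 + 0 + 1 (carry in) = 1 → bit 1, carry out 0
  col 5: 1 + 0 + 0 (carry in) = 1 → bit 1, carry out 0
  col 6: 1 + 0 + 0 (carry in) = 1 → bit 1, carry out 0
  col 7: 0 + 1 + 0 (carry in) = 1 → bit 1, carry out 0
  col 8: 1 + 0 + 0 (carry in) = 1 → bit 1, carry out 0
  col 9: 0 + 0 + 0 (carry in) = 0 → bit 0, carry out 0
Reading bits MSB→LSB: 0111110011
Strip leading zeros: 111110011
= 111110011


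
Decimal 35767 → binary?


Divide by 2 repeatedly:
35767 ÷ 2 = 17883 remainder 1
17883 ÷ 2 = 8941 remainder 1
8941 ÷ 2 = 4470 remainder 1
4470 ÷ 2 = 2235 remainder 0
2235 ÷ 2 = 1117 remainder 1
1117 ÷ 2 = 558 remainder 1
558 ÷ 2 = 279 remainder 0
279 ÷ 2 = 139 remainder 1
139 ÷ 2 = 69 remainder 1
69 ÷ 2 = 34 remainder 1
34 ÷ 2 = 17 remainder 0
17 ÷ 2 = 8 remainder 1
8 ÷ 2 = 4 remainder 0
4 ÷ 2 = 2 remainder 0
2 ÷ 2 = 1 remainder 0
1 ÷ 2 = 0 remainder 1
Reading remainders bottom-up:
= 1000101110110111


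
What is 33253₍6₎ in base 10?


Positional values (base 6):
  3 × 6^0 = 3 × 1 = 3
  5 × 6^1 = 5 × 6 = 30
  2 × 6^2 = 2 × 36 = 72
  3 × 6^3 = 3 × 216 = 648
  3 × 6^4 = 3 × 1296 = 3888
Sum = 3 + 30 + 72 + 648 + 3888
= 4641


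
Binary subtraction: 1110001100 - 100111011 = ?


Align and subtract column by column (LSB to MSB, borrowing when needed):
  1110001100
- 0100111011
  ----------
  col 0: (0 - 0 borrow-in) - 1 → borrow from next column: (0+2) - 1 = 1, borrow out 1
  col 1: (0 - 1 borrow-in) - 1 → borrow from next column: (-1+2) - 1 = 0, borrow out 1
  col 2: (1 - 1 borrow-in) - 0 → 0 - 0 = 0, borrow out 0
  col 3: (1 - 0 borrow-in) - 1 → 1 - 1 = 0, borrow out 0
  col 4: (0 - 0 borrow-in) - 1 → borrow from next column: (0+2) - 1 = 1, borrow out 1
  col 5: (0 - 1 borrow-in) - 1 → borrow from next column: (-1+2) - 1 = 0, borrow out 1
  col 6: (0 - 1 borrow-in) - 0 → borrow from next column: (-1+2) - 0 = 1, borrow out 1
  col 7: (1 - 1 borrow-in) - 0 → 0 - 0 = 0, borrow out 0
  col 8: (1 - 0 borrow-in) - 1 → 1 - 1 = 0, borrow out 0
  col 9: (1 - 0 borrow-in) - 0 → 1 - 0 = 1, borrow out 0
Reading bits MSB→LSB: 1001010001
Strip leading zeros: 1001010001
= 1001010001


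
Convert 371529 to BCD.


Each digit → 4-bit binary:
  3 → 0011
  7 → 0111
  1 → 0001
  5 → 0101
  2 → 0010
  9 → 1001
= 0011 0111 0001 0101 0010 1001


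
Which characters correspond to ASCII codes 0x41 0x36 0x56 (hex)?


Codes (hex): 0x41 0x36 0x56
Per-code ASCII lookup:
  0x41 = 65  (range 65-90: uppercase, 65 - 65 = 0) → 'A'
  0x36 = 54  (range 48-57: digits, 54 - 48 = 6) → '6'
  0x56 = 86  (range 65-90: uppercase, 86 - 65 = 21) → 'V'
= 'A6V'


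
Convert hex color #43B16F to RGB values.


Hex: #43B16F
R = 43₁₆ = 67
G = B1₁₆ = 177
B = 6F₁₆ = 111
= RGB(67, 177, 111)


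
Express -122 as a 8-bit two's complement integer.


Original: 01111010
Step 1 - Invert all bits: 10000101
Step 2 - Add 1: 10000101 + 1
= 10000110 (represents -122)


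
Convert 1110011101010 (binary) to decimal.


Positional values:
Bit 1: 1 × 2^1 = 2
Bit 3: 1 × 2^3 = 8
Bit 5: 1 × 2^5 = 32
Bit 6: 1 × 2^6 = 64
Bit 7: 1 × 2^7 = 128
Bit 10: 1 × 2^10 = 1024
Bit 11: 1 × 2^11 = 2048
Bit 12: 1 × 2^12 = 4096
Sum = 2 + 8 + 32 + 64 + 128 + 1024 + 2048 + 4096
= 7402


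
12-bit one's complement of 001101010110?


Original: 001101010110
Invert all bits:
  bit 0: 0 → 1
  bit 1: 0 → 1
  bit 2: 1 → 0
  bit 3: 1 → 0
  bit 4: 0 → 1
  bit 5: 1 → 0
  bit 6: 0 → 1
  bit 7: 1 → 0
  bit 8: 0 → 1
  bit 9: 1 → 0
  bit 10: 1 → 0
  bit 11: 0 → 1
= 110010101001


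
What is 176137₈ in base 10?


Positional values:
Position 0: 7 × 8^0 = 7
Position 1: 3 × 8^1 = 24
Position 2: 1 × 8^2 = 64
Position 3: 6 × 8^3 = 3072
Position 4: 7 × 8^4 = 28672
Position 5: 1 × 8^5 = 32768
Sum = 7 + 24 + 64 + 3072 + 28672 + 32768
= 64607


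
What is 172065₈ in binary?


Each octal digit → 3 binary bits:
  1 = 001
  7 = 111
  2 = 010
  0 = 000
  6 = 110
  5 = 101
Concatenate: 001 111 010 000 110 101
= 001111010000110101


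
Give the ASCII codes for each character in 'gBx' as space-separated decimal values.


String: 'gBx'  (3 characters)
Per-character ASCII lookup:
  'g': lowercase starts at 97: 'g' = 97 + 6 = 103
  'B': uppercase starts at 65: 'B' = 65 + 1 = 66
  'x': lowercase starts at 97: 'x' = 97 + 23 = 120
= 103 66 120


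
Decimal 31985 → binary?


Divide by 2 repeatedly:
31985 ÷ 2 = 15992 remainder 1
15992 ÷ 2 = 7996 remainder 0
7996 ÷ 2 = 3998 remainder 0
3998 ÷ 2 = 1999 remainder 0
1999 ÷ 2 = 999 remainder 1
999 ÷ 2 = 499 remainder 1
499 ÷ 2 = 249 remainder 1
249 ÷ 2 = 124 remainder 1
124 ÷ 2 = 62 remainder 0
62 ÷ 2 = 31 remainder 0
31 ÷ 2 = 15 remainder 1
15 ÷ 2 = 7 remainder 1
7 ÷ 2 = 3 remainder 1
3 ÷ 2 = 1 remainder 1
1 ÷ 2 = 0 remainder 1
Reading remainders bottom-up:
= 111110011110001


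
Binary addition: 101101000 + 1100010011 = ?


Align and add column by column (LSB to MSB, carry propagating):
  00101101000
+ 01100010011
  -----------
  col 0: 0 + 1 + 0 (carry in) = 1 → bit 1, carry out 0
  col 1: 0 + 1 + 0 (carry in) = 1 → bit 1, carry out 0
  col 2: 0 + 0 + 0 (carry in) = 0 → bit 0, carry out 0
  col 3: 1 + 0 + 0 (carry in) = 1 → bit 1, carry out 0
  col 4: 0 + 1 + 0 (carry in) = 1 → bit 1, carry out 0
  col 5: 1 + 0 + 0 (carry in) = 1 → bit 1, carry out 0
  col 6: 1 + 0 + 0 (carry in) = 1 → bit 1, carry out 0
  col 7: 0 + 0 + 0 (carry in) = 0 → bit 0, carry out 0
  col 8: 1 + 1 + 0 (carry in) = 2 → bit 0, carry out 1
  col 9: 0 + 1 + 1 (carry in) = 2 → bit 0, carry out 1
  col 10: 0 + 0 + 1 (carry in) = 1 → bit 1, carry out 0
Reading bits MSB→LSB: 10001111011
Strip leading zeros: 10001111011
= 10001111011


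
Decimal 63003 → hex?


Divide by 16 repeatedly:
63003 ÷ 16 = 3937 remainder 11 (B)
3937 ÷ 16 = 246 remainder 1 (1)
246 ÷ 16 = 15 remainder 6 (6)
15 ÷ 16 = 0 remainder 15 (F)
Reading remainders bottom-up:
= 0xF61B


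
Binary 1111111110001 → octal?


Group into 3-bit groups: 001111111110001
  001 = 1
  111 = 7
  111 = 7
  110 = 6
  001 = 1
= 0o17761


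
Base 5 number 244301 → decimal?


Positional values (base 5):
  1 × 5^0 = 1 × 1 = 1
  0 × 5^1 = 0 × 5 = 0
  3 × 5^2 = 3 × 25 = 75
  4 × 5^3 = 4 × 125 = 500
  4 × 5^4 = 4 × 625 = 2500
  2 × 5^5 = 2 × 3125 = 6250
Sum = 1 + 0 + 75 + 500 + 2500 + 6250
= 9326


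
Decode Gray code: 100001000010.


Gray code: 100001000010
MSB stays the same: 1
Each subsequent bit = prev_binary XOR current_gray:
  B[1] = 1 XOR 0 = 1
  B[2] = 1 XOR 0 = 1
  B[3] = 1 XOR 0 = 1
  B[4] = 1 XOR 0 = 1
  B[5] = 1 XOR 1 = 0
  B[6] = 0 XOR 0 = 0
  B[7] = 0 XOR 0 = 0
  B[8] = 0 XOR 0 = 0
  B[9] = 0 XOR 0 = 0
  B[10] = 0 XOR 1 = 1
  B[11] = 1 XOR 0 = 1
= 111110000011 (3971 decimal)


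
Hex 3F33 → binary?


Each hex digit → 4 binary bits:
  3 = 0011
  F = 1111
  3 = 0011
  3 = 0011
Concatenate: 0011 1111 0011 0011
= 0011111100110011


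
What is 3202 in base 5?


Divide by 5 repeatedly:
3202 ÷ 5 = 640 remainder 2
640 ÷ 5 = 128 remainder 0
128 ÷ 5 = 25 remainder 3
25 ÷ 5 = 5 remainder 0
5 ÷ 5 = 1 remainder 0
1 ÷ 5 = 0 remainder 1
Reading remainders bottom-up:
= 100302


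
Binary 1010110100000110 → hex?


Group into 4-bit nibbles: 1010110100000110
  1010 = A
  1101 = D
  0000 = 0
  0110 = 6
= 0xAD06


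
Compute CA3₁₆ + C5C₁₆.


Align and add column by column (LSB to MSB, each column mod 16 with carry):
  0CA3
+ 0C5C
  ----
  col 0: 3(3) + C(12) + 0 (carry in) = 15 → F(15), carry out 0
  col 1: A(10) + 5(5) + 0 (carry in) = 15 → F(15), carry out 0
  col 2: C(12) + C(12) + 0 (carry in) = 24 → 8(8), carry out 1
  col 3: 0(0) + 0(0) + 1 (carry in) = 1 → 1(1), carry out 0
Reading digits MSB→LSB: 18FF
Strip leading zeros: 18FF
= 0x18FF


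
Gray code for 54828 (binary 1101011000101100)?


Binary: 1101011000101100
Gray code: G = B XOR (B >> 1)
B >> 1 = 0110101100010110
1101011000101100 XOR 0110101100010110:
  1 XOR 0 = 1
  1 XOR 1 = 0
  0 XOR 1 = 1
  1 XOR 0 = 1
  0 XOR 1 = 1
  1 XOR 0 = 1
  1 XOR 1 = 0
  0 XOR 1 = 1
  0 XOR 0 = 0
  0 XOR 0 = 0
  1 XOR 0 = 1
  0 XOR 1 = 1
  1 XOR 0 = 1
  1 XOR 1 = 0
  0 XOR 1 = 1
  0 XOR 0 = 0
= 1011110100111010


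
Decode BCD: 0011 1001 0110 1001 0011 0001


Each 4-bit group → digit:
  0011 → 3
  1001 → 9
  0110 → 6
  1001 → 9
  0011 → 3
  0001 → 1
= 396931


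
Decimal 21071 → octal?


Divide by 8 repeatedly:
21071 ÷ 8 = 2633 remainder 7
2633 ÷ 8 = 329 remainder 1
329 ÷ 8 = 41 remainder 1
41 ÷ 8 = 5 remainder 1
5 ÷ 8 = 0 remainder 5
Reading remainders bottom-up:
= 0o51117


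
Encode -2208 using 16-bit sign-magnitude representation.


Sign bit: 1 (negative)
Magnitude: 2208 = 000100010100000
= 1000100010100000


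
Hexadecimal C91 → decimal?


Positional values:
Position 0: 1 × 16^0 = 1 × 1 = 1
Position 1: 9 × 16^1 = 9 × 16 = 144
Position 2: C × 16^2 = 12 × 256 = 3072
Sum = 1 + 144 + 3072
= 3217


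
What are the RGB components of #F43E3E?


Hex: #F43E3E
R = F4₁₆ = 244
G = 3E₁₆ = 62
B = 3E₁₆ = 62
= RGB(244, 62, 62)


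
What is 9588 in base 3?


Divide by 3 repeatedly:
9588 ÷ 3 = 3196 remainder 0
3196 ÷ 3 = 1065 remainder 1
1065 ÷ 3 = 355 remainder 0
355 ÷ 3 = 118 remainder 1
118 ÷ 3 = 39 remainder 1
39 ÷ 3 = 13 remainder 0
13 ÷ 3 = 4 remainder 1
4 ÷ 3 = 1 remainder 1
1 ÷ 3 = 0 remainder 1
Reading remainders bottom-up:
= 111011010


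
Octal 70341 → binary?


Each octal digit → 3 binary bits:
  7 = 111
  0 = 000
  3 = 011
  4 = 100
  1 = 001
Concatenate: 111 000 011 100 001
= 111000011100001


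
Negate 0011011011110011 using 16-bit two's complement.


Original: 0011011011110011
Step 1 - Invert all bits: 1100100100001100
Step 2 - Add 1: 1100100100001100 + 1
= 1100100100001101 (represents -14067)


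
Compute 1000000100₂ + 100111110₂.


Align and add column by column (LSB to MSB, carry propagating):
  01000000100
+ 00100111110
  -----------
  col 0: 0 + 0 + 0 (carry in) = 0 → bit 0, carry out 0
  col 1: 0 + 1 + 0 (carry in) = 1 → bit 1, carry out 0
  col 2: 1 + 1 + 0 (carry in) = 2 → bit 0, carry out 1
  col 3: 0 + 1 + 1 (carry in) = 2 → bit 0, carry out 1
  col 4: 0 + 1 + 1 (carry in) = 2 → bit 0, carry out 1
  col 5: 0 + 1 + 1 (carry in) = 2 → bit 0, carry out 1
  col 6: 0 + 0 + 1 (carry in) = 1 → bit 1, carry out 0
  col 7: 0 + 0 + 0 (carry in) = 0 → bit 0, carry out 0
  col 8: 0 + 1 + 0 (carry in) = 1 → bit 1, carry out 0
  col 9: 1 + 0 + 0 (carry in) = 1 → bit 1, carry out 0
  col 10: 0 + 0 + 0 (carry in) = 0 → bit 0, carry out 0
Reading bits MSB→LSB: 01101000010
Strip leading zeros: 1101000010
= 1101000010


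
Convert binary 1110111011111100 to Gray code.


Binary: 1110111011111100
Gray code: G = B XOR (B >> 1)
B >> 1 = 0111011101111110
1110111011111100 XOR 0111011101111110:
  1 XOR 0 = 1
  1 XOR 1 = 0
  1 XOR 1 = 0
  0 XOR 1 = 1
  1 XOR 0 = 1
  1 XOR 1 = 0
  1 XOR 1 = 0
  0 XOR 1 = 1
  1 XOR 0 = 1
  1 XOR 1 = 0
  1 XOR 1 = 0
  1 XOR 1 = 0
  1 XOR 1 = 0
  1 XOR 1 = 0
  0 XOR 1 = 1
  0 XOR 0 = 0
= 1001100110000010


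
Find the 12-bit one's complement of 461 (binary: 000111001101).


Original: 000111001101
Invert all bits:
  bit 0: 0 → 1
  bit 1: 0 → 1
  bit 2: 0 → 1
  bit 3: 1 → 0
  bit 4: 1 → 0
  bit 5: 1 → 0
  bit 6: 0 → 1
  bit 7: 0 → 1
  bit 8: 1 → 0
  bit 9: 1 → 0
  bit 10: 0 → 1
  bit 11: 1 → 0
= 111000110010


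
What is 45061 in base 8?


Divide by 8 repeatedly:
45061 ÷ 8 = 5632 remainder 5
5632 ÷ 8 = 704 remainder 0
704 ÷ 8 = 88 remainder 0
88 ÷ 8 = 11 remainder 0
11 ÷ 8 = 1 remainder 3
1 ÷ 8 = 0 remainder 1
Reading remainders bottom-up:
= 0o130005


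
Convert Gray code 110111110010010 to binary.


Gray code: 110111110010010
MSB stays the same: 1
Each subsequent bit = prev_binary XOR current_gray:
  B[1] = 1 XOR 1 = 0
  B[2] = 0 XOR 0 = 0
  B[3] = 0 XOR 1 = 1
  B[4] = 1 XOR 1 = 0
  B[5] = 0 XOR 1 = 1
  B[6] = 1 XOR 1 = 0
  B[7] = 0 XOR 1 = 1
  B[8] = 1 XOR 0 = 1
  B[9] = 1 XOR 0 = 1
  B[10] = 1 XOR 1 = 0
  B[11] = 0 XOR 0 = 0
  B[12] = 0 XOR 0 = 0
  B[13] = 0 XOR 1 = 1
  B[14] = 1 XOR 0 = 1
= 100101011100011 (19171 decimal)


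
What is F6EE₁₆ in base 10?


Positional values:
Position 0: E × 16^0 = 14 × 1 = 14
Position 1: E × 16^1 = 14 × 16 = 224
Position 2: 6 × 16^2 = 6 × 256 = 1536
Position 3: F × 16^3 = 15 × 4096 = 61440
Sum = 14 + 224 + 1536 + 61440
= 63214


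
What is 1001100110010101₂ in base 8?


Group into 3-bit groups: 001001100110010101
  001 = 1
  001 = 1
  100 = 4
  110 = 6
  010 = 2
  101 = 5
= 0o114625


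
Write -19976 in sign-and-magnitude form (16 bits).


Sign bit: 1 (negative)
Magnitude: 19976 = 100111000001000
= 1100111000001000


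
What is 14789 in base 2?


Divide by 2 repeatedly:
14789 ÷ 2 = 7394 remainder 1
7394 ÷ 2 = 3697 remainder 0
3697 ÷ 2 = 1848 remainder 1
1848 ÷ 2 = 924 remainder 0
924 ÷ 2 = 462 remainder 0
462 ÷ 2 = 231 remainder 0
231 ÷ 2 = 115 remainder 1
115 ÷ 2 = 57 remainder 1
57 ÷ 2 = 28 remainder 1
28 ÷ 2 = 14 remainder 0
14 ÷ 2 = 7 remainder 0
7 ÷ 2 = 3 remainder 1
3 ÷ 2 = 1 remainder 1
1 ÷ 2 = 0 remainder 1
Reading remainders bottom-up:
= 11100111000101


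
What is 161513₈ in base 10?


Positional values:
Position 0: 3 × 8^0 = 3
Position 1: 1 × 8^1 = 8
Position 2: 5 × 8^2 = 320
Position 3: 1 × 8^3 = 512
Position 4: 6 × 8^4 = 24576
Position 5: 1 × 8^5 = 32768
Sum = 3 + 8 + 320 + 512 + 24576 + 32768
= 58187


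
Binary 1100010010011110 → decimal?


Positional values:
Bit 1: 1 × 2^1 = 2
Bit 2: 1 × 2^2 = 4
Bit 3: 1 × 2^3 = 8
Bit 4: 1 × 2^4 = 16
Bit 7: 1 × 2^7 = 128
Bit 10: 1 × 2^10 = 1024
Bit 14: 1 × 2^14 = 16384
Bit 15: 1 × 2^15 = 32768
Sum = 2 + 4 + 8 + 16 + 128 + 1024 + 16384 + 32768
= 50334


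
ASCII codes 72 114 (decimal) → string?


Codes (decimal): 72 114
Per-code ASCII lookup:
  72  (range 65-90: uppercase, 72 - 65 = 7) → 'H'
  114  (range 97-122: lowercase, 114 - 97 = 17) → 'r'
= 'Hr'


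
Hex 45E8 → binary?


Each hex digit → 4 binary bits:
  4 = 0100
  5 = 0101
  E = 1110
  8 = 1000
Concatenate: 0100 0101 1110 1000
= 0100010111101000


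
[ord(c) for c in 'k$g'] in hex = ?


String: 'k$g'  (3 characters)
Per-character ASCII lookup:
  'k': lowercase starts at 97: 'k' = 97 + 10 = 107 → 0x6B
  '$': special character: '$' = 36 → 0x24
  'g': lowercase starts at 97: 'g' = 97 + 6 = 103 → 0x67
= 0x6B 0x24 0x67


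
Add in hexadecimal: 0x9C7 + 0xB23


Align and add column by column (LSB to MSB, each column mod 16 with carry):
  09C7
+ 0B23
  ----
  col 0: 7(7) + 3(3) + 0 (carry in) = 10 → A(10), carry out 0
  col 1: C(12) + 2(2) + 0 (carry in) = 14 → E(14), carry out 0
  col 2: 9(9) + B(11) + 0 (carry in) = 20 → 4(4), carry out 1
  col 3: 0(0) + 0(0) + 1 (carry in) = 1 → 1(1), carry out 0
Reading digits MSB→LSB: 14EA
Strip leading zeros: 14EA
= 0x14EA


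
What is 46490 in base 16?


Divide by 16 repeatedly:
46490 ÷ 16 = 2905 remainder 10 (A)
2905 ÷ 16 = 181 remainder 9 (9)
181 ÷ 16 = 11 remainder 5 (5)
11 ÷ 16 = 0 remainder 11 (B)
Reading remainders bottom-up:
= 0xB59A


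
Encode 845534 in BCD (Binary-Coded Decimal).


Each digit → 4-bit binary:
  8 → 1000
  4 → 0100
  5 → 0101
  5 → 0101
  3 → 0011
  4 → 0100
= 1000 0100 0101 0101 0011 0100


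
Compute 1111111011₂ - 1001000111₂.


Align and subtract column by column (LSB to MSB, borrowing when needed):
  1111111011
- 1001000111
  ----------
  col 0: (1 - 0 borrow-in) - 1 → 1 - 1 = 0, borrow out 0
  col 1: (1 - 0 borrow-in) - 1 → 1 - 1 = 0, borrow out 0
  col 2: (0 - 0 borrow-in) - 1 → borrow from next column: (0+2) - 1 = 1, borrow out 1
  col 3: (1 - 1 borrow-in) - 0 → 0 - 0 = 0, borrow out 0
  col 4: (1 - 0 borrow-in) - 0 → 1 - 0 = 1, borrow out 0
  col 5: (1 - 0 borrow-in) - 0 → 1 - 0 = 1, borrow out 0
  col 6: (1 - 0 borrow-in) - 1 → 1 - 1 = 0, borrow out 0
  col 7: (1 - 0 borrow-in) - 0 → 1 - 0 = 1, borrow out 0
  col 8: (1 - 0 borrow-in) - 0 → 1 - 0 = 1, borrow out 0
  col 9: (1 - 0 borrow-in) - 1 → 1 - 1 = 0, borrow out 0
Reading bits MSB→LSB: 0110110100
Strip leading zeros: 110110100
= 110110100


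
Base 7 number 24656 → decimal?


Positional values (base 7):
  6 × 7^0 = 6 × 1 = 6
  5 × 7^1 = 5 × 7 = 35
  6 × 7^2 = 6 × 49 = 294
  4 × 7^3 = 4 × 343 = 1372
  2 × 7^4 = 2 × 2401 = 4802
Sum = 6 + 35 + 294 + 1372 + 4802
= 6509


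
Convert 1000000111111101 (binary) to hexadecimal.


Group into 4-bit nibbles: 1000000111111101
  1000 = 8
  0001 = 1
  1111 = F
  1101 = D
= 0x81FD


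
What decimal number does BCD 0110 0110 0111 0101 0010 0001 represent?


Each 4-bit group → digit:
  0110 → 6
  0110 → 6
  0111 → 7
  0101 → 5
  0010 → 2
  0001 → 1
= 667521


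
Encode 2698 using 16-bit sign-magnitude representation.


Sign bit: 0 (positive)
Magnitude: 2698 = 000101010001010
= 0000101010001010


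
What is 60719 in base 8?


Divide by 8 repeatedly:
60719 ÷ 8 = 7589 remainder 7
7589 ÷ 8 = 948 remainder 5
948 ÷ 8 = 118 remainder 4
118 ÷ 8 = 14 remainder 6
14 ÷ 8 = 1 remainder 6
1 ÷ 8 = 0 remainder 1
Reading remainders bottom-up:
= 0o166457


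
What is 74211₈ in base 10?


Positional values:
Position 0: 1 × 8^0 = 1
Position 1: 1 × 8^1 = 8
Position 2: 2 × 8^2 = 128
Position 3: 4 × 8^3 = 2048
Position 4: 7 × 8^4 = 28672
Sum = 1 + 8 + 128 + 2048 + 28672
= 30857


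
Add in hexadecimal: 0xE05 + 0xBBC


Align and add column by column (LSB to MSB, each column mod 16 with carry):
  0E05
+ 0BBC
  ----
  col 0: 5(5) + C(12) + 0 (carry in) = 17 → 1(1), carry out 1
  col 1: 0(0) + B(11) + 1 (carry in) = 12 → C(12), carry out 0
  col 2: E(14) + B(11) + 0 (carry in) = 25 → 9(9), carry out 1
  col 3: 0(0) + 0(0) + 1 (carry in) = 1 → 1(1), carry out 0
Reading digits MSB→LSB: 19C1
Strip leading zeros: 19C1
= 0x19C1


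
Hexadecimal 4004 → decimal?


Positional values:
Position 0: 4 × 16^0 = 4 × 1 = 4
Position 1: 0 × 16^1 = 0 × 16 = 0
Position 2: 0 × 16^2 = 0 × 256 = 0
Position 3: 4 × 16^3 = 4 × 4096 = 16384
Sum = 4 + 0 + 0 + 16384
= 16388


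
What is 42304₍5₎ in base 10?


Positional values (base 5):
  4 × 5^0 = 4 × 1 = 4
  0 × 5^1 = 0 × 5 = 0
  3 × 5^2 = 3 × 25 = 75
  2 × 5^3 = 2 × 125 = 250
  4 × 5^4 = 4 × 625 = 2500
Sum = 4 + 0 + 75 + 250 + 2500
= 2829


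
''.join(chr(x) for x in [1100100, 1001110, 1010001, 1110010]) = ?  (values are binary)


Codes (binary): 1100100 1001110 1010001 1110010
Per-code ASCII lookup:
  1100100 = 100  (range 97-122: lowercase, 100 - 97 = 3) → 'd'
  1001110 = 78  (range 65-90: uppercase, 78 - 65 = 13) → 'N'
  1010001 = 81  (range 65-90: uppercase, 81 - 65 = 16) → 'Q'
  1110010 = 114  (range 97-122: lowercase, 114 - 97 = 17) → 'r'
= 'dNQr'


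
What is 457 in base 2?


Divide by 2 repeatedly:
457 ÷ 2 = 228 remainder 1
228 ÷ 2 = 114 remainder 0
114 ÷ 2 = 57 remainder 0
57 ÷ 2 = 28 remainder 1
28 ÷ 2 = 14 remainder 0
14 ÷ 2 = 7 remainder 0
7 ÷ 2 = 3 remainder 1
3 ÷ 2 = 1 remainder 1
1 ÷ 2 = 0 remainder 1
Reading remainders bottom-up:
= 111001001


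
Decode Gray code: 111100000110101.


Gray code: 111100000110101
MSB stays the same: 1
Each subsequent bit = prev_binary XOR current_gray:
  B[1] = 1 XOR 1 = 0
  B[2] = 0 XOR 1 = 1
  B[3] = 1 XOR 1 = 0
  B[4] = 0 XOR 0 = 0
  B[5] = 0 XOR 0 = 0
  B[6] = 0 XOR 0 = 0
  B[7] = 0 XOR 0 = 0
  B[8] = 0 XOR 0 = 0
  B[9] = 0 XOR 1 = 1
  B[10] = 1 XOR 1 = 0
  B[11] = 0 XOR 0 = 0
  B[12] = 0 XOR 1 = 1
  B[13] = 1 XOR 0 = 1
  B[14] = 1 XOR 1 = 0
= 101000000100110 (20518 decimal)


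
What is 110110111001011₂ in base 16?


Group into 4-bit nibbles: 0110110111001011
  0110 = 6
  1101 = D
  1100 = C
  1011 = B
= 0x6DCB


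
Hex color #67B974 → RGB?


Hex: #67B974
R = 67₁₆ = 103
G = B9₁₆ = 185
B = 74₁₆ = 116
= RGB(103, 185, 116)


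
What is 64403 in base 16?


Divide by 16 repeatedly:
64403 ÷ 16 = 4025 remainder 3 (3)
4025 ÷ 16 = 251 remainder 9 (9)
251 ÷ 16 = 15 remainder 11 (B)
15 ÷ 16 = 0 remainder 15 (F)
Reading remainders bottom-up:
= 0xFB93


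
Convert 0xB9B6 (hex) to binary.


Each hex digit → 4 binary bits:
  B = 1011
  9 = 1001
  B = 1011
  6 = 0110
Concatenate: 1011 1001 1011 0110
= 1011100110110110


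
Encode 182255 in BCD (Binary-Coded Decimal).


Each digit → 4-bit binary:
  1 → 0001
  8 → 1000
  2 → 0010
  2 → 0010
  5 → 0101
  5 → 0101
= 0001 1000 0010 0010 0101 0101


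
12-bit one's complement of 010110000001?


Original: 010110000001
Invert all bits:
  bit 0: 0 → 1
  bit 1: 1 → 0
  bit 2: 0 → 1
  bit 3: 1 → 0
  bit 4: 1 → 0
  bit 5: 0 → 1
  bit 6: 0 → 1
  bit 7: 0 → 1
  bit 8: 0 → 1
  bit 9: 0 → 1
  bit 10: 0 → 1
  bit 11: 1 → 0
= 101001111110


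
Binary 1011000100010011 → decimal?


Positional values:
Bit 0: 1 × 2^0 = 1
Bit 1: 1 × 2^1 = 2
Bit 4: 1 × 2^4 = 16
Bit 8: 1 × 2^8 = 256
Bit 12: 1 × 2^12 = 4096
Bit 13: 1 × 2^13 = 8192
Bit 15: 1 × 2^15 = 32768
Sum = 1 + 2 + 16 + 256 + 4096 + 8192 + 32768
= 45331


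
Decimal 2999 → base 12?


Divide by 12 repeatedly:
2999 ÷ 12 = 249 remainder 11
249 ÷ 12 = 20 remainder 9
20 ÷ 12 = 1 remainder 8
1 ÷ 12 = 0 remainder 1
Reading remainders bottom-up:
= 189B


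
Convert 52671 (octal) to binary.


Each octal digit → 3 binary bits:
  5 = 101
  2 = 010
  6 = 110
  7 = 111
  1 = 001
Concatenate: 101 010 110 111 001
= 101010110111001


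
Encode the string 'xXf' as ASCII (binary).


String: 'xXf'  (3 characters)
Per-character ASCII lookup:
  'x': lowercase starts at 97: 'x' = 97 + 23 = 120 → 1111000
  'X': uppercase starts at 65: 'X' = 65 + 23 = 88 → 1011000
  'f': lowercase starts at 97: 'f' = 97 + 5 = 102 → 1100110
= 1111000 1011000 1100110


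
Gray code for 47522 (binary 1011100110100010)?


Binary: 1011100110100010
Gray code: G = B XOR (B >> 1)
B >> 1 = 0101110011010001
1011100110100010 XOR 0101110011010001:
  1 XOR 0 = 1
  0 XOR 1 = 1
  1 XOR 0 = 1
  1 XOR 1 = 0
  1 XOR 1 = 0
  0 XOR 1 = 1
  0 XOR 0 = 0
  1 XOR 0 = 1
  1 XOR 1 = 0
  0 XOR 1 = 1
  1 XOR 0 = 1
  0 XOR 1 = 1
  0 XOR 0 = 0
  0 XOR 0 = 0
  1 XOR 0 = 1
  0 XOR 1 = 1
= 1110010101110011


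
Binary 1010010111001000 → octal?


Group into 3-bit groups: 001010010111001000
  001 = 1
  010 = 2
  010 = 2
  111 = 7
  001 = 1
  000 = 0
= 0o122710


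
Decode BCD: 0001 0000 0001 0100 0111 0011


Each 4-bit group → digit:
  0001 → 1
  0000 → 0
  0001 → 1
  0100 → 4
  0111 → 7
  0011 → 3
= 101473


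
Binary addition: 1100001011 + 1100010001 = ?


Align and add column by column (LSB to MSB, carry propagating):
  01100001011
+ 01100010001
  -----------
  col 0: 1 + 1 + 0 (carry in) = 2 → bit 0, carry out 1
  col 1: 1 + 0 + 1 (carry in) = 2 → bit 0, carry out 1
  col 2: 0 + 0 + 1 (carry in) = 1 → bit 1, carry out 0
  col 3: 1 + 0 + 0 (carry in) = 1 → bit 1, carry out 0
  col 4: 0 + 1 + 0 (carry in) = 1 → bit 1, carry out 0
  col 5: 0 + 0 + 0 (carry in) = 0 → bit 0, carry out 0
  col 6: 0 + 0 + 0 (carry in) = 0 → bit 0, carry out 0
  col 7: 0 + 0 + 0 (carry in) = 0 → bit 0, carry out 0
  col 8: 1 + 1 + 0 (carry in) = 2 → bit 0, carry out 1
  col 9: 1 + 1 + 1 (carry in) = 3 → bit 1, carry out 1
  col 10: 0 + 0 + 1 (carry in) = 1 → bit 1, carry out 0
Reading bits MSB→LSB: 11000011100
Strip leading zeros: 11000011100
= 11000011100


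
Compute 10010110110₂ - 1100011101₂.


Align and subtract column by column (LSB to MSB, borrowing when needed):
  10010110110
- 01100011101
  -----------
  col 0: (0 - 0 borrow-in) - 1 → borrow from next column: (0+2) - 1 = 1, borrow out 1
  col 1: (1 - 1 borrow-in) - 0 → 0 - 0 = 0, borrow out 0
  col 2: (1 - 0 borrow-in) - 1 → 1 - 1 = 0, borrow out 0
  col 3: (0 - 0 borrow-in) - 1 → borrow from next column: (0+2) - 1 = 1, borrow out 1
  col 4: (1 - 1 borrow-in) - 1 → borrow from next column: (0+2) - 1 = 1, borrow out 1
  col 5: (1 - 1 borrow-in) - 0 → 0 - 0 = 0, borrow out 0
  col 6: (0 - 0 borrow-in) - 0 → 0 - 0 = 0, borrow out 0
  col 7: (1 - 0 borrow-in) - 0 → 1 - 0 = 1, borrow out 0
  col 8: (0 - 0 borrow-in) - 1 → borrow from next column: (0+2) - 1 = 1, borrow out 1
  col 9: (0 - 1 borrow-in) - 1 → borrow from next column: (-1+2) - 1 = 0, borrow out 1
  col 10: (1 - 1 borrow-in) - 0 → 0 - 0 = 0, borrow out 0
Reading bits MSB→LSB: 00110011001
Strip leading zeros: 110011001
= 110011001


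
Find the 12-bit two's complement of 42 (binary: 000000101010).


Original: 000000101010
Step 1 - Invert all bits: 111111010101
Step 2 - Add 1: 111111010101 + 1
= 111111010110 (represents -42)


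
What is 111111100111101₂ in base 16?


Group into 4-bit nibbles: 0111111100111101
  0111 = 7
  1111 = F
  0011 = 3
  1101 = D
= 0x7F3D


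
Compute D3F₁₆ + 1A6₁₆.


Align and add column by column (LSB to MSB, each column mod 16 with carry):
  0D3F
+ 01A6
  ----
  col 0: F(15) + 6(6) + 0 (carry in) = 21 → 5(5), carry out 1
  col 1: 3(3) + A(10) + 1 (carry in) = 14 → E(14), carry out 0
  col 2: D(13) + 1(1) + 0 (carry in) = 14 → E(14), carry out 0
  col 3: 0(0) + 0(0) + 0 (carry in) = 0 → 0(0), carry out 0
Reading digits MSB→LSB: 0EE5
Strip leading zeros: EE5
= 0xEE5


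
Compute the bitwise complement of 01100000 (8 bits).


Original: 01100000
Invert all bits:
  bit 0: 0 → 1
  bit 1: 1 → 0
  bit 2: 1 → 0
  bit 3: 0 → 1
  bit 4: 0 → 1
  bit 5: 0 → 1
  bit 6: 0 → 1
  bit 7: 0 → 1
= 10011111


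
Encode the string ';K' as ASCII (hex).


String: ';K'  (2 characters)
Per-character ASCII lookup:
  ';': special character: ';' = 59 → 0x3B
  'K': uppercase starts at 65: 'K' = 65 + 10 = 75 → 0x4B
= 0x3B 0x4B


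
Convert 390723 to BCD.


Each digit → 4-bit binary:
  3 → 0011
  9 → 1001
  0 → 0000
  7 → 0111
  2 → 0010
  3 → 0011
= 0011 1001 0000 0111 0010 0011


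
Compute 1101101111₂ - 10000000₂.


Align and subtract column by column (LSB to MSB, borrowing when needed):
  1101101111
- 0010000000
  ----------
  col 0: (1 - 0 borrow-in) - 0 → 1 - 0 = 1, borrow out 0
  col 1: (1 - 0 borrow-in) - 0 → 1 - 0 = 1, borrow out 0
  col 2: (1 - 0 borrow-in) - 0 → 1 - 0 = 1, borrow out 0
  col 3: (1 - 0 borrow-in) - 0 → 1 - 0 = 1, borrow out 0
  col 4: (0 - 0 borrow-in) - 0 → 0 - 0 = 0, borrow out 0
  col 5: (1 - 0 borrow-in) - 0 → 1 - 0 = 1, borrow out 0
  col 6: (1 - 0 borrow-in) - 0 → 1 - 0 = 1, borrow out 0
  col 7: (0 - 0 borrow-in) - 1 → borrow from next column: (0+2) - 1 = 1, borrow out 1
  col 8: (1 - 1 borrow-in) - 0 → 0 - 0 = 0, borrow out 0
  col 9: (1 - 0 borrow-in) - 0 → 1 - 0 = 1, borrow out 0
Reading bits MSB→LSB: 1011101111
Strip leading zeros: 1011101111
= 1011101111
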